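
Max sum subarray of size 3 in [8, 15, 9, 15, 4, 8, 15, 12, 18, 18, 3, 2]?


[0:3]: 32
[1:4]: 39
[2:5]: 28
[3:6]: 27
[4:7]: 27
[5:8]: 35
[6:9]: 45
[7:10]: 48
[8:11]: 39
[9:12]: 23

Max: 48 at [7:10]


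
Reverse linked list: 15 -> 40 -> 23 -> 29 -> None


Step 1: curr=15, set curr.next=prev(None) | reversed so far: 15
Step 2: curr=40, set curr.next=prev(15) | reversed so far: 40 -> 15
Step 3: curr=23, set curr.next=prev(40) | reversed so far: 23 -> 40 -> 15
Step 4: curr=29, set curr.next=prev(23) | reversed so far: 29 -> 23 -> 40 -> 15

29 -> 23 -> 40 -> 15 -> None


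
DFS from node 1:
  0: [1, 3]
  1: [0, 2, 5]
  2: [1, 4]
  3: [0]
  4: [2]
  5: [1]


Visit 1, push [5, 2, 0]
Visit 0, push [3]
Visit 3, push []
Visit 2, push [4]
Visit 4, push []
Visit 5, push []

DFS order: [1, 0, 3, 2, 4, 5]


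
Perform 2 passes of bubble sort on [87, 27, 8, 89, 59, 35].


Initial: [87, 27, 8, 89, 59, 35]
Pass 1: [27, 8, 87, 59, 35, 89] (4 swaps)
Pass 2: [8, 27, 59, 35, 87, 89] (3 swaps)

After 2 passes: [8, 27, 59, 35, 87, 89]


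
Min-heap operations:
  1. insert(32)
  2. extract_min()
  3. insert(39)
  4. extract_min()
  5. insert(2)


insert(32) -> [32]
extract_min()->32, []
insert(39) -> [39]
extract_min()->39, []
insert(2) -> [2]

Final heap: [2]


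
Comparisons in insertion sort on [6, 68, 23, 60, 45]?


Algorithm: insertion sort
Input: [6, 68, 23, 60, 45]
Sorted: [6, 23, 45, 60, 68]

8


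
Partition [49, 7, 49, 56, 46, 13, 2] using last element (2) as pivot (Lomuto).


Pivot: 2
Place pivot at 0: [2, 7, 49, 56, 46, 13, 49]

Partitioned: [2, 7, 49, 56, 46, 13, 49]


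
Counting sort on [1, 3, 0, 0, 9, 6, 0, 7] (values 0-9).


Input: [1, 3, 0, 0, 9, 6, 0, 7]
Counts: [3, 1, 0, 1, 0, 0, 1, 1, 0, 1]

Sorted: [0, 0, 0, 1, 3, 6, 7, 9]


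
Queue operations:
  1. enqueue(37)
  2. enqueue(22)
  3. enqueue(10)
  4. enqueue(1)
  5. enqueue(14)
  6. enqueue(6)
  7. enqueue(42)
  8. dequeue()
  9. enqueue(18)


enqueue(37) -> [37]
enqueue(22) -> [37, 22]
enqueue(10) -> [37, 22, 10]
enqueue(1) -> [37, 22, 10, 1]
enqueue(14) -> [37, 22, 10, 1, 14]
enqueue(6) -> [37, 22, 10, 1, 14, 6]
enqueue(42) -> [37, 22, 10, 1, 14, 6, 42]
dequeue()->37, [22, 10, 1, 14, 6, 42]
enqueue(18) -> [22, 10, 1, 14, 6, 42, 18]

Final queue: [22, 10, 1, 14, 6, 42, 18]


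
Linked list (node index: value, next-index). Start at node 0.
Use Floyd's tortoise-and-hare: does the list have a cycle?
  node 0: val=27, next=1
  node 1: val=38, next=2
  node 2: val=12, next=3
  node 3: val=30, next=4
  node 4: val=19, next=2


Floyd's tortoise (slow, +1) and hare (fast, +2):
  init: slow=0, fast=0
  step 1: slow=1, fast=2
  step 2: slow=2, fast=4
  step 3: slow=3, fast=3
  slow == fast at node 3: cycle detected

Cycle: yes


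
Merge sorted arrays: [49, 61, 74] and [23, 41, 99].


Take 23 from B
Take 41 from B
Take 49 from A
Take 61 from A
Take 74 from A

Merged: [23, 41, 49, 61, 74, 99]


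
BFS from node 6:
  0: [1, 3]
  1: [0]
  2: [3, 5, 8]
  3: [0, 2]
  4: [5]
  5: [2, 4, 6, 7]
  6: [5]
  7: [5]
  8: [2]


Visit 6, enqueue [5]
Visit 5, enqueue [2, 4, 7]
Visit 2, enqueue [3, 8]
Visit 4, enqueue []
Visit 7, enqueue []
Visit 3, enqueue [0]
Visit 8, enqueue []
Visit 0, enqueue [1]
Visit 1, enqueue []

BFS order: [6, 5, 2, 4, 7, 3, 8, 0, 1]


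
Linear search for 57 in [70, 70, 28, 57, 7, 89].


i=0: 70!=57
i=1: 70!=57
i=2: 28!=57
i=3: 57==57 found!

Found at 3, 4 comps


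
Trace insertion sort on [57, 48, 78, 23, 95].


Initial: [57, 48, 78, 23, 95]
Insert 48: [48, 57, 78, 23, 95]
Insert 78: [48, 57, 78, 23, 95]
Insert 23: [23, 48, 57, 78, 95]
Insert 95: [23, 48, 57, 78, 95]

Sorted: [23, 48, 57, 78, 95]


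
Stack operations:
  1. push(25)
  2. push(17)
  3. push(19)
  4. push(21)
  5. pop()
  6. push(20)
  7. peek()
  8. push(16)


push(25) -> [25]
push(17) -> [25, 17]
push(19) -> [25, 17, 19]
push(21) -> [25, 17, 19, 21]
pop()->21, [25, 17, 19]
push(20) -> [25, 17, 19, 20]
peek()->20
push(16) -> [25, 17, 19, 20, 16]

Final stack: [25, 17, 19, 20, 16]


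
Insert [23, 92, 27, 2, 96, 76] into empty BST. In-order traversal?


Insert 23: root
Insert 92: R from 23
Insert 27: R from 23 -> L from 92
Insert 2: L from 23
Insert 96: R from 23 -> R from 92
Insert 76: R from 23 -> L from 92 -> R from 27

In-order: [2, 23, 27, 76, 92, 96]


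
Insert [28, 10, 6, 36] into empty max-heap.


Insert 28: [28]
Insert 10: [28, 10]
Insert 6: [28, 10, 6]
Insert 36: [36, 28, 6, 10]

Final heap: [36, 28, 6, 10]


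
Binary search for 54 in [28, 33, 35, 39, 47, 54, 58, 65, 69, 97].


Step 1: lo=0, hi=9, mid=4, val=47
Step 2: lo=5, hi=9, mid=7, val=65
Step 3: lo=5, hi=6, mid=5, val=54

Found at index 5


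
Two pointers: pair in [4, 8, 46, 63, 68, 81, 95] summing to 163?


lo=0(4)+hi=6(95)=99
lo=1(8)+hi=6(95)=103
lo=2(46)+hi=6(95)=141
lo=3(63)+hi=6(95)=158
lo=4(68)+hi=6(95)=163

Yes: 68+95=163


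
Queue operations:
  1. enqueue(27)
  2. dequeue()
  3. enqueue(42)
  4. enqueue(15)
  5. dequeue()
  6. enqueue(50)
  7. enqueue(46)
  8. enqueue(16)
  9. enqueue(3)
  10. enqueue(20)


enqueue(27) -> [27]
dequeue()->27, []
enqueue(42) -> [42]
enqueue(15) -> [42, 15]
dequeue()->42, [15]
enqueue(50) -> [15, 50]
enqueue(46) -> [15, 50, 46]
enqueue(16) -> [15, 50, 46, 16]
enqueue(3) -> [15, 50, 46, 16, 3]
enqueue(20) -> [15, 50, 46, 16, 3, 20]

Final queue: [15, 50, 46, 16, 3, 20]


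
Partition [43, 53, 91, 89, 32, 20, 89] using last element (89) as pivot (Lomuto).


Pivot: 89
  43 <= 89: advance i (no swap)
  53 <= 89: advance i (no swap)
  89 <= 89: swap -> [43, 53, 89, 91, 32, 20, 89]
  32 <= 89: swap -> [43, 53, 89, 32, 91, 20, 89]
  20 <= 89: swap -> [43, 53, 89, 32, 20, 91, 89]
Place pivot at 5: [43, 53, 89, 32, 20, 89, 91]

Partitioned: [43, 53, 89, 32, 20, 89, 91]


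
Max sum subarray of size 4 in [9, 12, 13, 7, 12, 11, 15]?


[0:4]: 41
[1:5]: 44
[2:6]: 43
[3:7]: 45

Max: 45 at [3:7]


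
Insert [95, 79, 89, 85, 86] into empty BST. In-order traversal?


Insert 95: root
Insert 79: L from 95
Insert 89: L from 95 -> R from 79
Insert 85: L from 95 -> R from 79 -> L from 89
Insert 86: L from 95 -> R from 79 -> L from 89 -> R from 85

In-order: [79, 85, 86, 89, 95]


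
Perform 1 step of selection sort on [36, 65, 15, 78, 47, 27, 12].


Initial: [36, 65, 15, 78, 47, 27, 12]
Step 1: min=12 at 6
  Swap: [12, 65, 15, 78, 47, 27, 36]

After 1 step: [12, 65, 15, 78, 47, 27, 36]


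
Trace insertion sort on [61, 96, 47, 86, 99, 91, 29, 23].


Initial: [61, 96, 47, 86, 99, 91, 29, 23]
Insert 96: [61, 96, 47, 86, 99, 91, 29, 23]
Insert 47: [47, 61, 96, 86, 99, 91, 29, 23]
Insert 86: [47, 61, 86, 96, 99, 91, 29, 23]
Insert 99: [47, 61, 86, 96, 99, 91, 29, 23]
Insert 91: [47, 61, 86, 91, 96, 99, 29, 23]
Insert 29: [29, 47, 61, 86, 91, 96, 99, 23]
Insert 23: [23, 29, 47, 61, 86, 91, 96, 99]

Sorted: [23, 29, 47, 61, 86, 91, 96, 99]


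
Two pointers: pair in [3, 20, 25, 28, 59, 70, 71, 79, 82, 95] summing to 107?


lo=0(3)+hi=9(95)=98
lo=1(20)+hi=9(95)=115
lo=1(20)+hi=8(82)=102
lo=2(25)+hi=8(82)=107

Yes: 25+82=107


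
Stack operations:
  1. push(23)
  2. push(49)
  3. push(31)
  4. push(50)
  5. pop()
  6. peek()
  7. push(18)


push(23) -> [23]
push(49) -> [23, 49]
push(31) -> [23, 49, 31]
push(50) -> [23, 49, 31, 50]
pop()->50, [23, 49, 31]
peek()->31
push(18) -> [23, 49, 31, 18]

Final stack: [23, 49, 31, 18]


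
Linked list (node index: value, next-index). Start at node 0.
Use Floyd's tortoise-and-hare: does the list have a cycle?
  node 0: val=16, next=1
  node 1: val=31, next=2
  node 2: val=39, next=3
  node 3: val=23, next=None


Floyd's tortoise (slow, +1) and hare (fast, +2):
  init: slow=0, fast=0
  step 1: slow=1, fast=2
  step 2: fast 2->3->None, no cycle

Cycle: no


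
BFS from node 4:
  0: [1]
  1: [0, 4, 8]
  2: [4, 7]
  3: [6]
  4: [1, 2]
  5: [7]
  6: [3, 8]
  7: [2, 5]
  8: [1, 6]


Visit 4, enqueue [1, 2]
Visit 1, enqueue [0, 8]
Visit 2, enqueue [7]
Visit 0, enqueue []
Visit 8, enqueue [6]
Visit 7, enqueue [5]
Visit 6, enqueue [3]
Visit 5, enqueue []
Visit 3, enqueue []

BFS order: [4, 1, 2, 0, 8, 7, 6, 5, 3]


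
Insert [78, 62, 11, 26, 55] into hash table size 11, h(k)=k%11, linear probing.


Insert 78: h=1 -> slot 1
Insert 62: h=7 -> slot 7
Insert 11: h=0 -> slot 0
Insert 26: h=4 -> slot 4
Insert 55: h=0, 2 probes -> slot 2

Table: [11, 78, 55, None, 26, None, None, 62, None, None, None]


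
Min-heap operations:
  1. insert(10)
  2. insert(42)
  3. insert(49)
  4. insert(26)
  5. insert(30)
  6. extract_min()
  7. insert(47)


insert(10) -> [10]
insert(42) -> [10, 42]
insert(49) -> [10, 42, 49]
insert(26) -> [10, 26, 49, 42]
insert(30) -> [10, 26, 49, 42, 30]
extract_min()->10, [26, 30, 49, 42]
insert(47) -> [26, 30, 49, 42, 47]

Final heap: [26, 30, 49, 42, 47]


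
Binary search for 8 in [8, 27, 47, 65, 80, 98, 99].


Step 1: lo=0, hi=6, mid=3, val=65
Step 2: lo=0, hi=2, mid=1, val=27
Step 3: lo=0, hi=0, mid=0, val=8

Found at index 0


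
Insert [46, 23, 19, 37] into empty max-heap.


Insert 46: [46]
Insert 23: [46, 23]
Insert 19: [46, 23, 19]
Insert 37: [46, 37, 19, 23]

Final heap: [46, 37, 19, 23]


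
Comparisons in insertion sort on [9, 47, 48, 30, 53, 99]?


Algorithm: insertion sort
Input: [9, 47, 48, 30, 53, 99]
Sorted: [9, 30, 47, 48, 53, 99]

7


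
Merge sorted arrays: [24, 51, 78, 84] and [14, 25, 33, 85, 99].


Take 14 from B
Take 24 from A
Take 25 from B
Take 33 from B
Take 51 from A
Take 78 from A
Take 84 from A

Merged: [14, 24, 25, 33, 51, 78, 84, 85, 99]


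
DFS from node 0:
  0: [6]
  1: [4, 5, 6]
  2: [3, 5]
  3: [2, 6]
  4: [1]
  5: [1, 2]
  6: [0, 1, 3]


Visit 0, push [6]
Visit 6, push [3, 1]
Visit 1, push [5, 4]
Visit 4, push []
Visit 5, push [2]
Visit 2, push [3]
Visit 3, push []

DFS order: [0, 6, 1, 4, 5, 2, 3]


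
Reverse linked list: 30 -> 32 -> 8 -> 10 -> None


Step 1: curr=30, set curr.next=prev(None) | reversed so far: 30
Step 2: curr=32, set curr.next=prev(30) | reversed so far: 32 -> 30
Step 3: curr=8, set curr.next=prev(32) | reversed so far: 8 -> 32 -> 30
Step 4: curr=10, set curr.next=prev(8) | reversed so far: 10 -> 8 -> 32 -> 30

10 -> 8 -> 32 -> 30 -> None


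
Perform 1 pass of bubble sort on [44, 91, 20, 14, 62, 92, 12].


Initial: [44, 91, 20, 14, 62, 92, 12]
Pass 1: [44, 20, 14, 62, 91, 12, 92] (4 swaps)

After 1 pass: [44, 20, 14, 62, 91, 12, 92]


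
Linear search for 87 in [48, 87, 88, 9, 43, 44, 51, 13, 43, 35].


i=0: 48!=87
i=1: 87==87 found!

Found at 1, 2 comps


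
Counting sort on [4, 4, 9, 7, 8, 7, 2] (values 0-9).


Input: [4, 4, 9, 7, 8, 7, 2]
Counts: [0, 0, 1, 0, 2, 0, 0, 2, 1, 1]

Sorted: [2, 4, 4, 7, 7, 8, 9]


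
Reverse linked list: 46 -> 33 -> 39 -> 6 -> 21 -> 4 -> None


Step 1: curr=46, set curr.next=prev(None) | reversed so far: 46
Step 2: curr=33, set curr.next=prev(46) | reversed so far: 33 -> 46
Step 3: curr=39, set curr.next=prev(33) | reversed so far: 39 -> 33 -> 46
Step 4: curr=6, set curr.next=prev(39) | reversed so far: 6 -> 39 -> 33 -> 46
Step 5: curr=21, set curr.next=prev(6) | reversed so far: 21 -> 6 -> 39 -> 33 -> 46
Step 6: curr=4, set curr.next=prev(21) | reversed so far: 4 -> 21 -> 6 -> 39 -> 33 -> 46

4 -> 21 -> 6 -> 39 -> 33 -> 46 -> None


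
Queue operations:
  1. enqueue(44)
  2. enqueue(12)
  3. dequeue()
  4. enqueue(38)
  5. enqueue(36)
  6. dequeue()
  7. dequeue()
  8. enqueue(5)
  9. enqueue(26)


enqueue(44) -> [44]
enqueue(12) -> [44, 12]
dequeue()->44, [12]
enqueue(38) -> [12, 38]
enqueue(36) -> [12, 38, 36]
dequeue()->12, [38, 36]
dequeue()->38, [36]
enqueue(5) -> [36, 5]
enqueue(26) -> [36, 5, 26]

Final queue: [36, 5, 26]


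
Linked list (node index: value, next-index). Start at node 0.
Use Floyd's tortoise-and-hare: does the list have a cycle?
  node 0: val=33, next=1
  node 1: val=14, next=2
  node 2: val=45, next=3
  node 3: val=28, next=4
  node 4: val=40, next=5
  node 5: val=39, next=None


Floyd's tortoise (slow, +1) and hare (fast, +2):
  init: slow=0, fast=0
  step 1: slow=1, fast=2
  step 2: slow=2, fast=4
  step 3: fast 4->5->None, no cycle

Cycle: no


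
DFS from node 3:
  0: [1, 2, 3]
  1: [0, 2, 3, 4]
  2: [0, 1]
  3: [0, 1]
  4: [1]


Visit 3, push [1, 0]
Visit 0, push [2, 1]
Visit 1, push [4, 2]
Visit 2, push []
Visit 4, push []

DFS order: [3, 0, 1, 2, 4]


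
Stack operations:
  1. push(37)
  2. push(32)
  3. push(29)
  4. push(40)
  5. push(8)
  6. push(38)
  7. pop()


push(37) -> [37]
push(32) -> [37, 32]
push(29) -> [37, 32, 29]
push(40) -> [37, 32, 29, 40]
push(8) -> [37, 32, 29, 40, 8]
push(38) -> [37, 32, 29, 40, 8, 38]
pop()->38, [37, 32, 29, 40, 8]

Final stack: [37, 32, 29, 40, 8]


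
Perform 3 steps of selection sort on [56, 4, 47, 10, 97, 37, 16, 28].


Initial: [56, 4, 47, 10, 97, 37, 16, 28]
Step 1: min=4 at 1
  Swap: [4, 56, 47, 10, 97, 37, 16, 28]
Step 2: min=10 at 3
  Swap: [4, 10, 47, 56, 97, 37, 16, 28]
Step 3: min=16 at 6
  Swap: [4, 10, 16, 56, 97, 37, 47, 28]

After 3 steps: [4, 10, 16, 56, 97, 37, 47, 28]


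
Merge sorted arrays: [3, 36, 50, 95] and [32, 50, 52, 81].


Take 3 from A
Take 32 from B
Take 36 from A
Take 50 from A
Take 50 from B
Take 52 from B
Take 81 from B

Merged: [3, 32, 36, 50, 50, 52, 81, 95]


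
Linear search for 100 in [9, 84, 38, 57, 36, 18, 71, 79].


i=0: 9!=100
i=1: 84!=100
i=2: 38!=100
i=3: 57!=100
i=4: 36!=100
i=5: 18!=100
i=6: 71!=100
i=7: 79!=100

Not found, 8 comps


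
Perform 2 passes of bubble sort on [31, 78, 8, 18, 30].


Initial: [31, 78, 8, 18, 30]
Pass 1: [31, 8, 18, 30, 78] (3 swaps)
Pass 2: [8, 18, 30, 31, 78] (3 swaps)

After 2 passes: [8, 18, 30, 31, 78]


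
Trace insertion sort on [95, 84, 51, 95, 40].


Initial: [95, 84, 51, 95, 40]
Insert 84: [84, 95, 51, 95, 40]
Insert 51: [51, 84, 95, 95, 40]
Insert 95: [51, 84, 95, 95, 40]
Insert 40: [40, 51, 84, 95, 95]

Sorted: [40, 51, 84, 95, 95]


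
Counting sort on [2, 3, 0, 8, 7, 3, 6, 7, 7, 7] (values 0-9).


Input: [2, 3, 0, 8, 7, 3, 6, 7, 7, 7]
Counts: [1, 0, 1, 2, 0, 0, 1, 4, 1, 0]

Sorted: [0, 2, 3, 3, 6, 7, 7, 7, 7, 8]


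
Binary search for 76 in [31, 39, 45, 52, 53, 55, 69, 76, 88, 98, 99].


Step 1: lo=0, hi=10, mid=5, val=55
Step 2: lo=6, hi=10, mid=8, val=88
Step 3: lo=6, hi=7, mid=6, val=69
Step 4: lo=7, hi=7, mid=7, val=76

Found at index 7


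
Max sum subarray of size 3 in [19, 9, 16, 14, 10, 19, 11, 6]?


[0:3]: 44
[1:4]: 39
[2:5]: 40
[3:6]: 43
[4:7]: 40
[5:8]: 36

Max: 44 at [0:3]


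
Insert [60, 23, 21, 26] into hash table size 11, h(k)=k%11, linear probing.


Insert 60: h=5 -> slot 5
Insert 23: h=1 -> slot 1
Insert 21: h=10 -> slot 10
Insert 26: h=4 -> slot 4

Table: [None, 23, None, None, 26, 60, None, None, None, None, 21]


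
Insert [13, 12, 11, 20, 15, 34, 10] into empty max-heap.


Insert 13: [13]
Insert 12: [13, 12]
Insert 11: [13, 12, 11]
Insert 20: [20, 13, 11, 12]
Insert 15: [20, 15, 11, 12, 13]
Insert 34: [34, 15, 20, 12, 13, 11]
Insert 10: [34, 15, 20, 12, 13, 11, 10]

Final heap: [34, 15, 20, 12, 13, 11, 10]


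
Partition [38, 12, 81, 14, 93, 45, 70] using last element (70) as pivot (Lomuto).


Pivot: 70
  38 <= 70: advance i (no swap)
  12 <= 70: advance i (no swap)
  14 <= 70: swap -> [38, 12, 14, 81, 93, 45, 70]
  45 <= 70: swap -> [38, 12, 14, 45, 93, 81, 70]
Place pivot at 4: [38, 12, 14, 45, 70, 81, 93]

Partitioned: [38, 12, 14, 45, 70, 81, 93]


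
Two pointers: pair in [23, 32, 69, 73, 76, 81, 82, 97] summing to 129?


lo=0(23)+hi=7(97)=120
lo=1(32)+hi=7(97)=129

Yes: 32+97=129


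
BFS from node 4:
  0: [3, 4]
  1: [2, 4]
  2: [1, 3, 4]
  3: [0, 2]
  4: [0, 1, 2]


Visit 4, enqueue [0, 1, 2]
Visit 0, enqueue [3]
Visit 1, enqueue []
Visit 2, enqueue []
Visit 3, enqueue []

BFS order: [4, 0, 1, 2, 3]


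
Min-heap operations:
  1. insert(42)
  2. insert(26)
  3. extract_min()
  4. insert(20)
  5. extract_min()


insert(42) -> [42]
insert(26) -> [26, 42]
extract_min()->26, [42]
insert(20) -> [20, 42]
extract_min()->20, [42]

Final heap: [42]


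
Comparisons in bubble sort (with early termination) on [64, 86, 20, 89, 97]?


Algorithm: bubble sort (with early termination)
Input: [64, 86, 20, 89, 97]
Sorted: [20, 64, 86, 89, 97]

9


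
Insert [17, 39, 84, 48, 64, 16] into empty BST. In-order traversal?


Insert 17: root
Insert 39: R from 17
Insert 84: R from 17 -> R from 39
Insert 48: R from 17 -> R from 39 -> L from 84
Insert 64: R from 17 -> R from 39 -> L from 84 -> R from 48
Insert 16: L from 17

In-order: [16, 17, 39, 48, 64, 84]


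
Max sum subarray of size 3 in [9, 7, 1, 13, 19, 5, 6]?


[0:3]: 17
[1:4]: 21
[2:5]: 33
[3:6]: 37
[4:7]: 30

Max: 37 at [3:6]


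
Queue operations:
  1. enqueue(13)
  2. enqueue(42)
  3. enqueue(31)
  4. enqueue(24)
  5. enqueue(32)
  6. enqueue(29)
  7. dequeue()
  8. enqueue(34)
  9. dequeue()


enqueue(13) -> [13]
enqueue(42) -> [13, 42]
enqueue(31) -> [13, 42, 31]
enqueue(24) -> [13, 42, 31, 24]
enqueue(32) -> [13, 42, 31, 24, 32]
enqueue(29) -> [13, 42, 31, 24, 32, 29]
dequeue()->13, [42, 31, 24, 32, 29]
enqueue(34) -> [42, 31, 24, 32, 29, 34]
dequeue()->42, [31, 24, 32, 29, 34]

Final queue: [31, 24, 32, 29, 34]


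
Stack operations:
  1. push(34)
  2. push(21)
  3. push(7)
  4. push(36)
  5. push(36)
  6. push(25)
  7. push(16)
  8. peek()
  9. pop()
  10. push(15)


push(34) -> [34]
push(21) -> [34, 21]
push(7) -> [34, 21, 7]
push(36) -> [34, 21, 7, 36]
push(36) -> [34, 21, 7, 36, 36]
push(25) -> [34, 21, 7, 36, 36, 25]
push(16) -> [34, 21, 7, 36, 36, 25, 16]
peek()->16
pop()->16, [34, 21, 7, 36, 36, 25]
push(15) -> [34, 21, 7, 36, 36, 25, 15]

Final stack: [34, 21, 7, 36, 36, 25, 15]


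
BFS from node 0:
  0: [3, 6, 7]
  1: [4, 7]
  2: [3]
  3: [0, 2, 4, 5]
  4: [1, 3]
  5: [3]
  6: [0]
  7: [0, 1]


Visit 0, enqueue [3, 6, 7]
Visit 3, enqueue [2, 4, 5]
Visit 6, enqueue []
Visit 7, enqueue [1]
Visit 2, enqueue []
Visit 4, enqueue []
Visit 5, enqueue []
Visit 1, enqueue []

BFS order: [0, 3, 6, 7, 2, 4, 5, 1]


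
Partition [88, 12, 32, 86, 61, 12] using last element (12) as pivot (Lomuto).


Pivot: 12
  12 <= 12: swap -> [12, 88, 32, 86, 61, 12]
Place pivot at 1: [12, 12, 32, 86, 61, 88]

Partitioned: [12, 12, 32, 86, 61, 88]


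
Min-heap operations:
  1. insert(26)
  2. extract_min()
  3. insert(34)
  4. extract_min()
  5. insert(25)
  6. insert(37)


insert(26) -> [26]
extract_min()->26, []
insert(34) -> [34]
extract_min()->34, []
insert(25) -> [25]
insert(37) -> [25, 37]

Final heap: [25, 37]


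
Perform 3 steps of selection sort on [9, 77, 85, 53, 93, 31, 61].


Initial: [9, 77, 85, 53, 93, 31, 61]
Step 1: min=9 at 0
  Swap: [9, 77, 85, 53, 93, 31, 61]
Step 2: min=31 at 5
  Swap: [9, 31, 85, 53, 93, 77, 61]
Step 3: min=53 at 3
  Swap: [9, 31, 53, 85, 93, 77, 61]

After 3 steps: [9, 31, 53, 85, 93, 77, 61]


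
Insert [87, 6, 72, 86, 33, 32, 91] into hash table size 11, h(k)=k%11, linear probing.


Insert 87: h=10 -> slot 10
Insert 6: h=6 -> slot 6
Insert 72: h=6, 1 probes -> slot 7
Insert 86: h=9 -> slot 9
Insert 33: h=0 -> slot 0
Insert 32: h=10, 2 probes -> slot 1
Insert 91: h=3 -> slot 3

Table: [33, 32, None, 91, None, None, 6, 72, None, 86, 87]


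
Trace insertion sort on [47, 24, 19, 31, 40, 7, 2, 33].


Initial: [47, 24, 19, 31, 40, 7, 2, 33]
Insert 24: [24, 47, 19, 31, 40, 7, 2, 33]
Insert 19: [19, 24, 47, 31, 40, 7, 2, 33]
Insert 31: [19, 24, 31, 47, 40, 7, 2, 33]
Insert 40: [19, 24, 31, 40, 47, 7, 2, 33]
Insert 7: [7, 19, 24, 31, 40, 47, 2, 33]
Insert 2: [2, 7, 19, 24, 31, 40, 47, 33]
Insert 33: [2, 7, 19, 24, 31, 33, 40, 47]

Sorted: [2, 7, 19, 24, 31, 33, 40, 47]


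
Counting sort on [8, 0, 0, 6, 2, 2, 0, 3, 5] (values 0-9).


Input: [8, 0, 0, 6, 2, 2, 0, 3, 5]
Counts: [3, 0, 2, 1, 0, 1, 1, 0, 1, 0]

Sorted: [0, 0, 0, 2, 2, 3, 5, 6, 8]


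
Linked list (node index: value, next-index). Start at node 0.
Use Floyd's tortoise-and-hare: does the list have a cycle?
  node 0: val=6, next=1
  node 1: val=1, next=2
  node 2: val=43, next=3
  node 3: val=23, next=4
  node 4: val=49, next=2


Floyd's tortoise (slow, +1) and hare (fast, +2):
  init: slow=0, fast=0
  step 1: slow=1, fast=2
  step 2: slow=2, fast=4
  step 3: slow=3, fast=3
  slow == fast at node 3: cycle detected

Cycle: yes


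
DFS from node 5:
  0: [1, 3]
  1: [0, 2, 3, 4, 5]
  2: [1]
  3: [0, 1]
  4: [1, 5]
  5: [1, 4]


Visit 5, push [4, 1]
Visit 1, push [4, 3, 2, 0]
Visit 0, push [3]
Visit 3, push []
Visit 2, push []
Visit 4, push []

DFS order: [5, 1, 0, 3, 2, 4]


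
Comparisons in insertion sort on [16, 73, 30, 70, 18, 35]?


Algorithm: insertion sort
Input: [16, 73, 30, 70, 18, 35]
Sorted: [16, 18, 30, 35, 70, 73]

12


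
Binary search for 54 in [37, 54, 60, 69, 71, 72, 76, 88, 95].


Step 1: lo=0, hi=8, mid=4, val=71
Step 2: lo=0, hi=3, mid=1, val=54

Found at index 1


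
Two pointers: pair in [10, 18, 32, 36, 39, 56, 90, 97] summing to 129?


lo=0(10)+hi=7(97)=107
lo=1(18)+hi=7(97)=115
lo=2(32)+hi=7(97)=129

Yes: 32+97=129


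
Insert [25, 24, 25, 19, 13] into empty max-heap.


Insert 25: [25]
Insert 24: [25, 24]
Insert 25: [25, 24, 25]
Insert 19: [25, 24, 25, 19]
Insert 13: [25, 24, 25, 19, 13]

Final heap: [25, 24, 25, 19, 13]


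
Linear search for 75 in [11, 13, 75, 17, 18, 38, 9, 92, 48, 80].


i=0: 11!=75
i=1: 13!=75
i=2: 75==75 found!

Found at 2, 3 comps


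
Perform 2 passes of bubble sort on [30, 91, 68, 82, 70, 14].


Initial: [30, 91, 68, 82, 70, 14]
Pass 1: [30, 68, 82, 70, 14, 91] (4 swaps)
Pass 2: [30, 68, 70, 14, 82, 91] (2 swaps)

After 2 passes: [30, 68, 70, 14, 82, 91]


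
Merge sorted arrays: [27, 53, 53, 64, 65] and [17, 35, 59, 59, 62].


Take 17 from B
Take 27 from A
Take 35 from B
Take 53 from A
Take 53 from A
Take 59 from B
Take 59 from B
Take 62 from B

Merged: [17, 27, 35, 53, 53, 59, 59, 62, 64, 65]


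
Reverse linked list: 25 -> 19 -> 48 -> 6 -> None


Step 1: curr=25, set curr.next=prev(None) | reversed so far: 25
Step 2: curr=19, set curr.next=prev(25) | reversed so far: 19 -> 25
Step 3: curr=48, set curr.next=prev(19) | reversed so far: 48 -> 19 -> 25
Step 4: curr=6, set curr.next=prev(48) | reversed so far: 6 -> 48 -> 19 -> 25

6 -> 48 -> 19 -> 25 -> None


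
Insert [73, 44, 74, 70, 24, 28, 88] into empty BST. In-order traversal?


Insert 73: root
Insert 44: L from 73
Insert 74: R from 73
Insert 70: L from 73 -> R from 44
Insert 24: L from 73 -> L from 44
Insert 28: L from 73 -> L from 44 -> R from 24
Insert 88: R from 73 -> R from 74

In-order: [24, 28, 44, 70, 73, 74, 88]


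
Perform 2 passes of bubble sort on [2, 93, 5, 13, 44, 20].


Initial: [2, 93, 5, 13, 44, 20]
Pass 1: [2, 5, 13, 44, 20, 93] (4 swaps)
Pass 2: [2, 5, 13, 20, 44, 93] (1 swaps)

After 2 passes: [2, 5, 13, 20, 44, 93]


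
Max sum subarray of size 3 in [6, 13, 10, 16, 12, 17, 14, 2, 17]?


[0:3]: 29
[1:4]: 39
[2:5]: 38
[3:6]: 45
[4:7]: 43
[5:8]: 33
[6:9]: 33

Max: 45 at [3:6]


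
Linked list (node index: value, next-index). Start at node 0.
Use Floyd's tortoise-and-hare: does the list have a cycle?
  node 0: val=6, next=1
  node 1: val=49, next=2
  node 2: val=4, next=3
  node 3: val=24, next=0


Floyd's tortoise (slow, +1) and hare (fast, +2):
  init: slow=0, fast=0
  step 1: slow=1, fast=2
  step 2: slow=2, fast=0
  step 3: slow=3, fast=2
  step 4: slow=0, fast=0
  slow == fast at node 0: cycle detected

Cycle: yes


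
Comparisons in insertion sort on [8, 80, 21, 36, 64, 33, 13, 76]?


Algorithm: insertion sort
Input: [8, 80, 21, 36, 64, 33, 13, 76]
Sorted: [8, 13, 21, 33, 36, 64, 76, 80]

19


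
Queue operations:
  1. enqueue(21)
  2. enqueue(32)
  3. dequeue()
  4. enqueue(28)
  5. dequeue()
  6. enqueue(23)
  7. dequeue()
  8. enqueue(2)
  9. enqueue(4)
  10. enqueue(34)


enqueue(21) -> [21]
enqueue(32) -> [21, 32]
dequeue()->21, [32]
enqueue(28) -> [32, 28]
dequeue()->32, [28]
enqueue(23) -> [28, 23]
dequeue()->28, [23]
enqueue(2) -> [23, 2]
enqueue(4) -> [23, 2, 4]
enqueue(34) -> [23, 2, 4, 34]

Final queue: [23, 2, 4, 34]


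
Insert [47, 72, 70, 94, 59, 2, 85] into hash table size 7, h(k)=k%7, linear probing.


Insert 47: h=5 -> slot 5
Insert 72: h=2 -> slot 2
Insert 70: h=0 -> slot 0
Insert 94: h=3 -> slot 3
Insert 59: h=3, 1 probes -> slot 4
Insert 2: h=2, 4 probes -> slot 6
Insert 85: h=1 -> slot 1

Table: [70, 85, 72, 94, 59, 47, 2]


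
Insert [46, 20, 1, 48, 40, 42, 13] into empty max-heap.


Insert 46: [46]
Insert 20: [46, 20]
Insert 1: [46, 20, 1]
Insert 48: [48, 46, 1, 20]
Insert 40: [48, 46, 1, 20, 40]
Insert 42: [48, 46, 42, 20, 40, 1]
Insert 13: [48, 46, 42, 20, 40, 1, 13]

Final heap: [48, 46, 42, 20, 40, 1, 13]


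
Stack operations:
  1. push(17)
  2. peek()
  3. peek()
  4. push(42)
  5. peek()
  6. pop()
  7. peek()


push(17) -> [17]
peek()->17
peek()->17
push(42) -> [17, 42]
peek()->42
pop()->42, [17]
peek()->17

Final stack: [17]


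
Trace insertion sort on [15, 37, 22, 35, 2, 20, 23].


Initial: [15, 37, 22, 35, 2, 20, 23]
Insert 37: [15, 37, 22, 35, 2, 20, 23]
Insert 22: [15, 22, 37, 35, 2, 20, 23]
Insert 35: [15, 22, 35, 37, 2, 20, 23]
Insert 2: [2, 15, 22, 35, 37, 20, 23]
Insert 20: [2, 15, 20, 22, 35, 37, 23]
Insert 23: [2, 15, 20, 22, 23, 35, 37]

Sorted: [2, 15, 20, 22, 23, 35, 37]


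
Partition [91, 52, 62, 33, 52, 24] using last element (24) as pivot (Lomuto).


Pivot: 24
Place pivot at 0: [24, 52, 62, 33, 52, 91]

Partitioned: [24, 52, 62, 33, 52, 91]


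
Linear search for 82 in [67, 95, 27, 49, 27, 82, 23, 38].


i=0: 67!=82
i=1: 95!=82
i=2: 27!=82
i=3: 49!=82
i=4: 27!=82
i=5: 82==82 found!

Found at 5, 6 comps


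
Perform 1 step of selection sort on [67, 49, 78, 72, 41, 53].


Initial: [67, 49, 78, 72, 41, 53]
Step 1: min=41 at 4
  Swap: [41, 49, 78, 72, 67, 53]

After 1 step: [41, 49, 78, 72, 67, 53]


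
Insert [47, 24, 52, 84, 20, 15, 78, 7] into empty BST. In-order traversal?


Insert 47: root
Insert 24: L from 47
Insert 52: R from 47
Insert 84: R from 47 -> R from 52
Insert 20: L from 47 -> L from 24
Insert 15: L from 47 -> L from 24 -> L from 20
Insert 78: R from 47 -> R from 52 -> L from 84
Insert 7: L from 47 -> L from 24 -> L from 20 -> L from 15

In-order: [7, 15, 20, 24, 47, 52, 78, 84]


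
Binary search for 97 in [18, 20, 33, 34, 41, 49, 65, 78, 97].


Step 1: lo=0, hi=8, mid=4, val=41
Step 2: lo=5, hi=8, mid=6, val=65
Step 3: lo=7, hi=8, mid=7, val=78
Step 4: lo=8, hi=8, mid=8, val=97

Found at index 8


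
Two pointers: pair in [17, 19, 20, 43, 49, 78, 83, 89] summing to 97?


lo=0(17)+hi=7(89)=106
lo=0(17)+hi=6(83)=100
lo=0(17)+hi=5(78)=95
lo=1(19)+hi=5(78)=97

Yes: 19+78=97


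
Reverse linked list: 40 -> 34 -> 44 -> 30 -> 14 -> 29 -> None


Step 1: curr=40, set curr.next=prev(None) | reversed so far: 40
Step 2: curr=34, set curr.next=prev(40) | reversed so far: 34 -> 40
Step 3: curr=44, set curr.next=prev(34) | reversed so far: 44 -> 34 -> 40
Step 4: curr=30, set curr.next=prev(44) | reversed so far: 30 -> 44 -> 34 -> 40
Step 5: curr=14, set curr.next=prev(30) | reversed so far: 14 -> 30 -> 44 -> 34 -> 40
Step 6: curr=29, set curr.next=prev(14) | reversed so far: 29 -> 14 -> 30 -> 44 -> 34 -> 40

29 -> 14 -> 30 -> 44 -> 34 -> 40 -> None


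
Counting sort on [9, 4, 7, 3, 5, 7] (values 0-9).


Input: [9, 4, 7, 3, 5, 7]
Counts: [0, 0, 0, 1, 1, 1, 0, 2, 0, 1]

Sorted: [3, 4, 5, 7, 7, 9]


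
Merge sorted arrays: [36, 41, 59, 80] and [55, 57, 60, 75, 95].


Take 36 from A
Take 41 from A
Take 55 from B
Take 57 from B
Take 59 from A
Take 60 from B
Take 75 from B
Take 80 from A

Merged: [36, 41, 55, 57, 59, 60, 75, 80, 95]


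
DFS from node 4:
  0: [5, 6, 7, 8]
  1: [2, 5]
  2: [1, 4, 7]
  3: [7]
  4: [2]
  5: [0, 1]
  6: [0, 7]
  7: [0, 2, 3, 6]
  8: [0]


Visit 4, push [2]
Visit 2, push [7, 1]
Visit 1, push [5]
Visit 5, push [0]
Visit 0, push [8, 7, 6]
Visit 6, push [7]
Visit 7, push [3]
Visit 3, push []
Visit 8, push []

DFS order: [4, 2, 1, 5, 0, 6, 7, 3, 8]


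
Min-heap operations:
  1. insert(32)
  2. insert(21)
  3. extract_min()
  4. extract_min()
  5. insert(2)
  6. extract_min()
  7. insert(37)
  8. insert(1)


insert(32) -> [32]
insert(21) -> [21, 32]
extract_min()->21, [32]
extract_min()->32, []
insert(2) -> [2]
extract_min()->2, []
insert(37) -> [37]
insert(1) -> [1, 37]

Final heap: [1, 37]


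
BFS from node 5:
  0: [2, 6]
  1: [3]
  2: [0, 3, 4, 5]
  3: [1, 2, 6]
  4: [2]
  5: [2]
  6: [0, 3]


Visit 5, enqueue [2]
Visit 2, enqueue [0, 3, 4]
Visit 0, enqueue [6]
Visit 3, enqueue [1]
Visit 4, enqueue []
Visit 6, enqueue []
Visit 1, enqueue []

BFS order: [5, 2, 0, 3, 4, 6, 1]


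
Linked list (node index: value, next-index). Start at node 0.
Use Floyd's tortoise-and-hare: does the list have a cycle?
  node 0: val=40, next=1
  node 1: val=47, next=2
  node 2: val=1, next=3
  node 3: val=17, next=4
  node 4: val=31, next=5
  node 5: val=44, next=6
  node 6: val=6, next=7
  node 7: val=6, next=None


Floyd's tortoise (slow, +1) and hare (fast, +2):
  init: slow=0, fast=0
  step 1: slow=1, fast=2
  step 2: slow=2, fast=4
  step 3: slow=3, fast=6
  step 4: fast 6->7->None, no cycle

Cycle: no


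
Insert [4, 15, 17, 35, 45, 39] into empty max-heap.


Insert 4: [4]
Insert 15: [15, 4]
Insert 17: [17, 4, 15]
Insert 35: [35, 17, 15, 4]
Insert 45: [45, 35, 15, 4, 17]
Insert 39: [45, 35, 39, 4, 17, 15]

Final heap: [45, 35, 39, 4, 17, 15]


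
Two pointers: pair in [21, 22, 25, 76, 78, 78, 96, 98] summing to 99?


lo=0(21)+hi=7(98)=119
lo=0(21)+hi=6(96)=117
lo=0(21)+hi=5(78)=99

Yes: 21+78=99


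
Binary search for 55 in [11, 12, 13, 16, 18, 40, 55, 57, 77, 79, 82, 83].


Step 1: lo=0, hi=11, mid=5, val=40
Step 2: lo=6, hi=11, mid=8, val=77
Step 3: lo=6, hi=7, mid=6, val=55

Found at index 6


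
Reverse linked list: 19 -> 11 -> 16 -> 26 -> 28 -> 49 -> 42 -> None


Step 1: curr=19, set curr.next=prev(None) | reversed so far: 19
Step 2: curr=11, set curr.next=prev(19) | reversed so far: 11 -> 19
Step 3: curr=16, set curr.next=prev(11) | reversed so far: 16 -> 11 -> 19
Step 4: curr=26, set curr.next=prev(16) | reversed so far: 26 -> 16 -> 11 -> 19
Step 5: curr=28, set curr.next=prev(26) | reversed so far: 28 -> 26 -> 16 -> 11 -> 19
Step 6: curr=49, set curr.next=prev(28) | reversed so far: 49 -> 28 -> 26 -> 16 -> 11 -> 19
Step 7: curr=42, set curr.next=prev(49) | reversed so far: 42 -> 49 -> 28 -> 26 -> 16 -> 11 -> 19

42 -> 49 -> 28 -> 26 -> 16 -> 11 -> 19 -> None


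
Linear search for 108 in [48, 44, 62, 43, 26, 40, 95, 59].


i=0: 48!=108
i=1: 44!=108
i=2: 62!=108
i=3: 43!=108
i=4: 26!=108
i=5: 40!=108
i=6: 95!=108
i=7: 59!=108

Not found, 8 comps


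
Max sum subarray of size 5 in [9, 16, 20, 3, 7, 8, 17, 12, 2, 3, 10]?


[0:5]: 55
[1:6]: 54
[2:7]: 55
[3:8]: 47
[4:9]: 46
[5:10]: 42
[6:11]: 44

Max: 55 at [0:5]


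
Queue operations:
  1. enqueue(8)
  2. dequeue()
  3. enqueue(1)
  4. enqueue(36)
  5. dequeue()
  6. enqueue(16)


enqueue(8) -> [8]
dequeue()->8, []
enqueue(1) -> [1]
enqueue(36) -> [1, 36]
dequeue()->1, [36]
enqueue(16) -> [36, 16]

Final queue: [36, 16]


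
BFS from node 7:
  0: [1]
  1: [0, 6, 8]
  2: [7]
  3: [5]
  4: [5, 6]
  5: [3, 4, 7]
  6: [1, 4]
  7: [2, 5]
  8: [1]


Visit 7, enqueue [2, 5]
Visit 2, enqueue []
Visit 5, enqueue [3, 4]
Visit 3, enqueue []
Visit 4, enqueue [6]
Visit 6, enqueue [1]
Visit 1, enqueue [0, 8]
Visit 0, enqueue []
Visit 8, enqueue []

BFS order: [7, 2, 5, 3, 4, 6, 1, 0, 8]


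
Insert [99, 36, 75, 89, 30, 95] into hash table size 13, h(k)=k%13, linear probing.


Insert 99: h=8 -> slot 8
Insert 36: h=10 -> slot 10
Insert 75: h=10, 1 probes -> slot 11
Insert 89: h=11, 1 probes -> slot 12
Insert 30: h=4 -> slot 4
Insert 95: h=4, 1 probes -> slot 5

Table: [None, None, None, None, 30, 95, None, None, 99, None, 36, 75, 89]


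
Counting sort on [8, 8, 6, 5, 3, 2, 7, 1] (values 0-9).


Input: [8, 8, 6, 5, 3, 2, 7, 1]
Counts: [0, 1, 1, 1, 0, 1, 1, 1, 2, 0]

Sorted: [1, 2, 3, 5, 6, 7, 8, 8]


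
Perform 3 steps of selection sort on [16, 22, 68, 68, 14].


Initial: [16, 22, 68, 68, 14]
Step 1: min=14 at 4
  Swap: [14, 22, 68, 68, 16]
Step 2: min=16 at 4
  Swap: [14, 16, 68, 68, 22]
Step 3: min=22 at 4
  Swap: [14, 16, 22, 68, 68]

After 3 steps: [14, 16, 22, 68, 68]


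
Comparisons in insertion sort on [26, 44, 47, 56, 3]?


Algorithm: insertion sort
Input: [26, 44, 47, 56, 3]
Sorted: [3, 26, 44, 47, 56]

7


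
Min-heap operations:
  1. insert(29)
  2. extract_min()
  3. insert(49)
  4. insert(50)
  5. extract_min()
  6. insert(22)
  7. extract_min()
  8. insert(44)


insert(29) -> [29]
extract_min()->29, []
insert(49) -> [49]
insert(50) -> [49, 50]
extract_min()->49, [50]
insert(22) -> [22, 50]
extract_min()->22, [50]
insert(44) -> [44, 50]

Final heap: [44, 50]


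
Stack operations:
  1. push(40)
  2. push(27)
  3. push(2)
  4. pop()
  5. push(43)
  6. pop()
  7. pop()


push(40) -> [40]
push(27) -> [40, 27]
push(2) -> [40, 27, 2]
pop()->2, [40, 27]
push(43) -> [40, 27, 43]
pop()->43, [40, 27]
pop()->27, [40]

Final stack: [40]


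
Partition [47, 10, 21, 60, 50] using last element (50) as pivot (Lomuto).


Pivot: 50
  47 <= 50: advance i (no swap)
  10 <= 50: advance i (no swap)
  21 <= 50: advance i (no swap)
Place pivot at 3: [47, 10, 21, 50, 60]

Partitioned: [47, 10, 21, 50, 60]


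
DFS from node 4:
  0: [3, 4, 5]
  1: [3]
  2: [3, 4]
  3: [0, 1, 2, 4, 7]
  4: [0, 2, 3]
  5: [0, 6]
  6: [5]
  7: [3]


Visit 4, push [3, 2, 0]
Visit 0, push [5, 3]
Visit 3, push [7, 2, 1]
Visit 1, push []
Visit 2, push []
Visit 7, push []
Visit 5, push [6]
Visit 6, push []

DFS order: [4, 0, 3, 1, 2, 7, 5, 6]


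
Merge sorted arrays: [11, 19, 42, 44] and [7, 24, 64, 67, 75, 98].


Take 7 from B
Take 11 from A
Take 19 from A
Take 24 from B
Take 42 from A
Take 44 from A

Merged: [7, 11, 19, 24, 42, 44, 64, 67, 75, 98]


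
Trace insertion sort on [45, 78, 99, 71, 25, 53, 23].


Initial: [45, 78, 99, 71, 25, 53, 23]
Insert 78: [45, 78, 99, 71, 25, 53, 23]
Insert 99: [45, 78, 99, 71, 25, 53, 23]
Insert 71: [45, 71, 78, 99, 25, 53, 23]
Insert 25: [25, 45, 71, 78, 99, 53, 23]
Insert 53: [25, 45, 53, 71, 78, 99, 23]
Insert 23: [23, 25, 45, 53, 71, 78, 99]

Sorted: [23, 25, 45, 53, 71, 78, 99]


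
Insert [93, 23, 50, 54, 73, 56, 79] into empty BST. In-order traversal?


Insert 93: root
Insert 23: L from 93
Insert 50: L from 93 -> R from 23
Insert 54: L from 93 -> R from 23 -> R from 50
Insert 73: L from 93 -> R from 23 -> R from 50 -> R from 54
Insert 56: L from 93 -> R from 23 -> R from 50 -> R from 54 -> L from 73
Insert 79: L from 93 -> R from 23 -> R from 50 -> R from 54 -> R from 73

In-order: [23, 50, 54, 56, 73, 79, 93]


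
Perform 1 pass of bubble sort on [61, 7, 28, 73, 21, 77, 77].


Initial: [61, 7, 28, 73, 21, 77, 77]
Pass 1: [7, 28, 61, 21, 73, 77, 77] (3 swaps)

After 1 pass: [7, 28, 61, 21, 73, 77, 77]


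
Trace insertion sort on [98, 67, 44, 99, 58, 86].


Initial: [98, 67, 44, 99, 58, 86]
Insert 67: [67, 98, 44, 99, 58, 86]
Insert 44: [44, 67, 98, 99, 58, 86]
Insert 99: [44, 67, 98, 99, 58, 86]
Insert 58: [44, 58, 67, 98, 99, 86]
Insert 86: [44, 58, 67, 86, 98, 99]

Sorted: [44, 58, 67, 86, 98, 99]


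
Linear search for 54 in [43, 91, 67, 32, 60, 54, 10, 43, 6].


i=0: 43!=54
i=1: 91!=54
i=2: 67!=54
i=3: 32!=54
i=4: 60!=54
i=5: 54==54 found!

Found at 5, 6 comps


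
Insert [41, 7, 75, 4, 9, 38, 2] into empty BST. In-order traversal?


Insert 41: root
Insert 7: L from 41
Insert 75: R from 41
Insert 4: L from 41 -> L from 7
Insert 9: L from 41 -> R from 7
Insert 38: L from 41 -> R from 7 -> R from 9
Insert 2: L from 41 -> L from 7 -> L from 4

In-order: [2, 4, 7, 9, 38, 41, 75]


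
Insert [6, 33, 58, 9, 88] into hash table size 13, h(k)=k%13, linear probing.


Insert 6: h=6 -> slot 6
Insert 33: h=7 -> slot 7
Insert 58: h=6, 2 probes -> slot 8
Insert 9: h=9 -> slot 9
Insert 88: h=10 -> slot 10

Table: [None, None, None, None, None, None, 6, 33, 58, 9, 88, None, None]


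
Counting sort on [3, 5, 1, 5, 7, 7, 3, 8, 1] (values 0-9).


Input: [3, 5, 1, 5, 7, 7, 3, 8, 1]
Counts: [0, 2, 0, 2, 0, 2, 0, 2, 1, 0]

Sorted: [1, 1, 3, 3, 5, 5, 7, 7, 8]


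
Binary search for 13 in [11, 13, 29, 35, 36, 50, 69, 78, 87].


Step 1: lo=0, hi=8, mid=4, val=36
Step 2: lo=0, hi=3, mid=1, val=13

Found at index 1


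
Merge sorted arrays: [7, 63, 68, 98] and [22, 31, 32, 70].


Take 7 from A
Take 22 from B
Take 31 from B
Take 32 from B
Take 63 from A
Take 68 from A
Take 70 from B

Merged: [7, 22, 31, 32, 63, 68, 70, 98]


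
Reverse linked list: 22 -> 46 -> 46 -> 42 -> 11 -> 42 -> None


Step 1: curr=22, set curr.next=prev(None) | reversed so far: 22
Step 2: curr=46, set curr.next=prev(22) | reversed so far: 46 -> 22
Step 3: curr=46, set curr.next=prev(46) | reversed so far: 46 -> 46 -> 22
Step 4: curr=42, set curr.next=prev(46) | reversed so far: 42 -> 46 -> 46 -> 22
Step 5: curr=11, set curr.next=prev(42) | reversed so far: 11 -> 42 -> 46 -> 46 -> 22
Step 6: curr=42, set curr.next=prev(11) | reversed so far: 42 -> 11 -> 42 -> 46 -> 46 -> 22

42 -> 11 -> 42 -> 46 -> 46 -> 22 -> None


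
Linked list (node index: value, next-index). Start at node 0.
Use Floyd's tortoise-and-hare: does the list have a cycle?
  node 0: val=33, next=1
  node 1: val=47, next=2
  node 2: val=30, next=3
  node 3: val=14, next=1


Floyd's tortoise (slow, +1) and hare (fast, +2):
  init: slow=0, fast=0
  step 1: slow=1, fast=2
  step 2: slow=2, fast=1
  step 3: slow=3, fast=3
  slow == fast at node 3: cycle detected

Cycle: yes


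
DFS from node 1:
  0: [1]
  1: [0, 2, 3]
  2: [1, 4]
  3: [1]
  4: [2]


Visit 1, push [3, 2, 0]
Visit 0, push []
Visit 2, push [4]
Visit 4, push []
Visit 3, push []

DFS order: [1, 0, 2, 4, 3]


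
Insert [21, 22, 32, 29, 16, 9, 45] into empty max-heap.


Insert 21: [21]
Insert 22: [22, 21]
Insert 32: [32, 21, 22]
Insert 29: [32, 29, 22, 21]
Insert 16: [32, 29, 22, 21, 16]
Insert 9: [32, 29, 22, 21, 16, 9]
Insert 45: [45, 29, 32, 21, 16, 9, 22]

Final heap: [45, 29, 32, 21, 16, 9, 22]


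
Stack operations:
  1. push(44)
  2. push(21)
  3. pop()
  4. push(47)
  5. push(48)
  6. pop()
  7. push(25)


push(44) -> [44]
push(21) -> [44, 21]
pop()->21, [44]
push(47) -> [44, 47]
push(48) -> [44, 47, 48]
pop()->48, [44, 47]
push(25) -> [44, 47, 25]

Final stack: [44, 47, 25]


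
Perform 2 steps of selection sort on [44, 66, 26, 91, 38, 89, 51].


Initial: [44, 66, 26, 91, 38, 89, 51]
Step 1: min=26 at 2
  Swap: [26, 66, 44, 91, 38, 89, 51]
Step 2: min=38 at 4
  Swap: [26, 38, 44, 91, 66, 89, 51]

After 2 steps: [26, 38, 44, 91, 66, 89, 51]


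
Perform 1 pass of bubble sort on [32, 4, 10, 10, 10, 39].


Initial: [32, 4, 10, 10, 10, 39]
Pass 1: [4, 10, 10, 10, 32, 39] (4 swaps)

After 1 pass: [4, 10, 10, 10, 32, 39]


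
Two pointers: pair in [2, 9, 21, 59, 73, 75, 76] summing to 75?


lo=0(2)+hi=6(76)=78
lo=0(2)+hi=5(75)=77
lo=0(2)+hi=4(73)=75

Yes: 2+73=75


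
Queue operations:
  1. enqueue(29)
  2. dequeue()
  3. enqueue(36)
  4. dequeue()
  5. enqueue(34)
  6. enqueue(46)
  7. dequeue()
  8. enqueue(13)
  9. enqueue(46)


enqueue(29) -> [29]
dequeue()->29, []
enqueue(36) -> [36]
dequeue()->36, []
enqueue(34) -> [34]
enqueue(46) -> [34, 46]
dequeue()->34, [46]
enqueue(13) -> [46, 13]
enqueue(46) -> [46, 13, 46]

Final queue: [46, 13, 46]


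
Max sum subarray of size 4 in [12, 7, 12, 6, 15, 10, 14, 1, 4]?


[0:4]: 37
[1:5]: 40
[2:6]: 43
[3:7]: 45
[4:8]: 40
[5:9]: 29

Max: 45 at [3:7]


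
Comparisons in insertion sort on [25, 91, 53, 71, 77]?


Algorithm: insertion sort
Input: [25, 91, 53, 71, 77]
Sorted: [25, 53, 71, 77, 91]

7


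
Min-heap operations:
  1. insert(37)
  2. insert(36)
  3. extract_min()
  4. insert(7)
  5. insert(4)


insert(37) -> [37]
insert(36) -> [36, 37]
extract_min()->36, [37]
insert(7) -> [7, 37]
insert(4) -> [4, 37, 7]

Final heap: [4, 37, 7]
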